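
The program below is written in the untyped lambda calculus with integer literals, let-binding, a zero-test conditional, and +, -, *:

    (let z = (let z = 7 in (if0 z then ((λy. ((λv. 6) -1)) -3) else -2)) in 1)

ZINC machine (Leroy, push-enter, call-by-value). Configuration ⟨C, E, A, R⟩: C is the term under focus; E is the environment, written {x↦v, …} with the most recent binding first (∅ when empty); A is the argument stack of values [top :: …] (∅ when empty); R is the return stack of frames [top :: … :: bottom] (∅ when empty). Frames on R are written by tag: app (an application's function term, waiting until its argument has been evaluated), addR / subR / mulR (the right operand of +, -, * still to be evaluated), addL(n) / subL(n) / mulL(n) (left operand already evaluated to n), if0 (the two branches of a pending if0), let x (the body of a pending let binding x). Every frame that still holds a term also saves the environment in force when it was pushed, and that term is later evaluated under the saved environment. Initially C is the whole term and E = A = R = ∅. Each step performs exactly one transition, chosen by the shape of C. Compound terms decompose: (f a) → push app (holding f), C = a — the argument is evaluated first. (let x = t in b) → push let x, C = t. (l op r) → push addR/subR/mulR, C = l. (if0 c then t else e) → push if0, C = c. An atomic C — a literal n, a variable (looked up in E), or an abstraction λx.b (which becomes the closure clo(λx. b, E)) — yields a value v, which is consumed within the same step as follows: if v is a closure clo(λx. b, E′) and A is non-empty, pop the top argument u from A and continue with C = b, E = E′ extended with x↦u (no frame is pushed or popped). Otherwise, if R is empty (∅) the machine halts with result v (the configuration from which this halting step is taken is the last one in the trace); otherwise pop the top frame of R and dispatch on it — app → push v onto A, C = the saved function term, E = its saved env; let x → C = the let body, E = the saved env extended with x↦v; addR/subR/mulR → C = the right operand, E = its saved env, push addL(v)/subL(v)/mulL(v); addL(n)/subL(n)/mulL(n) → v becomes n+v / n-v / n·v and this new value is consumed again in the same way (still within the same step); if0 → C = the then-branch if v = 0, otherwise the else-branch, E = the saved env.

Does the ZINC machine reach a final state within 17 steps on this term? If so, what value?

Answer: 1

Machine steps:
[0] [C=(let z = (let z = 7 in (if0 z then ((λy. ((λv. 6) -1)) -3) else -2)) in 1) | E=∅ | A=∅ | R=∅]
[1] [C=(let z = 7 in (if0 z then ((λy. ((λv. 6) -1)) -3) else -2)) | E=∅ | A=∅ | R=[let z]]
[2] [C=7 | E=∅ | A=∅ | R=[let z :: let z]]
[3] [C=(if0 z then ((λy. ((λv. 6) -1)) -3) else -2) | E={z↦7} | A=∅ | R=[let z]]
[4] [C=z | E={z↦7} | A=∅ | R=[if0 :: let z]]
[5] [C=-2 | E={z↦7} | A=∅ | R=[let z]]
[6] [C=1 | E={z↦-2} | A=∅ | R=∅]
→ final value 1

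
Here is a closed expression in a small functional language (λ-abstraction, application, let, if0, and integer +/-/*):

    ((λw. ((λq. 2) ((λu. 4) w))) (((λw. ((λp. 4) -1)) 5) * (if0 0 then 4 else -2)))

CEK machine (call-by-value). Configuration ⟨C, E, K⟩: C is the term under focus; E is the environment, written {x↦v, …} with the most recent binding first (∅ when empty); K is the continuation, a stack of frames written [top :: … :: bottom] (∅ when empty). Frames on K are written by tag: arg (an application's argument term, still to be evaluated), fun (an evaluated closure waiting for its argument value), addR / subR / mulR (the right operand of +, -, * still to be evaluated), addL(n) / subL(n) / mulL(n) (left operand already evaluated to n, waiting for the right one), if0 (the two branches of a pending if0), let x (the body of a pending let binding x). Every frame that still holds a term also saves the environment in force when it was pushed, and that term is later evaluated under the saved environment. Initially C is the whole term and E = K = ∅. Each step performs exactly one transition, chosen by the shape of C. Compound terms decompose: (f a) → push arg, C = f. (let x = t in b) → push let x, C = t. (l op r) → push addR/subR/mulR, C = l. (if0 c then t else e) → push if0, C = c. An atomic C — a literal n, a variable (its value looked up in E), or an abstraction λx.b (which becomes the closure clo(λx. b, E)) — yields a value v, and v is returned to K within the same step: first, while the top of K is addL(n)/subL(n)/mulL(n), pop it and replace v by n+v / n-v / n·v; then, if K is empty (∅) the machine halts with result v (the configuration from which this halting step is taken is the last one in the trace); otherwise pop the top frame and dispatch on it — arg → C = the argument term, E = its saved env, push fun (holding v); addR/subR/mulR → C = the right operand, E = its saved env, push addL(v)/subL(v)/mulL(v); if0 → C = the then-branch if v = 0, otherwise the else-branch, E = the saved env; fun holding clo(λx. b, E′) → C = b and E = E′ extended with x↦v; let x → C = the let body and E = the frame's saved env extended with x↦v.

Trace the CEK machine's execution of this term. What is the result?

Answer: 2

Derivation:
0. ⟨C=((λw. ((λq. 2) ((λu. 4) w))) (((λw. ((λp. 4) -1)) 5) * (if0 0 then 4 else -2))); E=∅; K=∅⟩
1. ⟨C=(λw. ((λq. 2) ((λu. 4) w))); E=∅; K=[arg]⟩
2. ⟨C=(((λw. ((λp. 4) -1)) 5) * (if0 0 then 4 else -2)); E=∅; K=[fun]⟩
3. ⟨C=((λw. ((λp. 4) -1)) 5); E=∅; K=[mulR :: fun]⟩
4. ⟨C=(λw. ((λp. 4) -1)); E=∅; K=[arg :: mulR :: fun]⟩
5. ⟨C=5; E=∅; K=[fun :: mulR :: fun]⟩
6. ⟨C=((λp. 4) -1); E={w↦5}; K=[mulR :: fun]⟩
7. ⟨C=(λp. 4); E={w↦5}; K=[arg :: mulR :: fun]⟩
8. ⟨C=-1; E={w↦5}; K=[fun :: mulR :: fun]⟩
9. ⟨C=4; E={p↦-1, w↦5}; K=[mulR :: fun]⟩
10. ⟨C=(if0 0 then 4 else -2); E=∅; K=[mulL(4) :: fun]⟩
11. ⟨C=0; E=∅; K=[if0 :: mulL(4) :: fun]⟩
12. ⟨C=4; E=∅; K=[mulL(4) :: fun]⟩
13. ⟨C=((λq. 2) ((λu. 4) w)); E={w↦16}; K=∅⟩
14. ⟨C=(λq. 2); E={w↦16}; K=[arg]⟩
15. ⟨C=((λu. 4) w); E={w↦16}; K=[fun]⟩
16. ⟨C=(λu. 4); E={w↦16}; K=[arg :: fun]⟩
17. ⟨C=w; E={w↦16}; K=[fun :: fun]⟩
18. ⟨C=4; E={u↦16, w↦16}; K=[fun]⟩
19. ⟨C=2; E={q↦4, w↦16}; K=∅⟩
→ final value 2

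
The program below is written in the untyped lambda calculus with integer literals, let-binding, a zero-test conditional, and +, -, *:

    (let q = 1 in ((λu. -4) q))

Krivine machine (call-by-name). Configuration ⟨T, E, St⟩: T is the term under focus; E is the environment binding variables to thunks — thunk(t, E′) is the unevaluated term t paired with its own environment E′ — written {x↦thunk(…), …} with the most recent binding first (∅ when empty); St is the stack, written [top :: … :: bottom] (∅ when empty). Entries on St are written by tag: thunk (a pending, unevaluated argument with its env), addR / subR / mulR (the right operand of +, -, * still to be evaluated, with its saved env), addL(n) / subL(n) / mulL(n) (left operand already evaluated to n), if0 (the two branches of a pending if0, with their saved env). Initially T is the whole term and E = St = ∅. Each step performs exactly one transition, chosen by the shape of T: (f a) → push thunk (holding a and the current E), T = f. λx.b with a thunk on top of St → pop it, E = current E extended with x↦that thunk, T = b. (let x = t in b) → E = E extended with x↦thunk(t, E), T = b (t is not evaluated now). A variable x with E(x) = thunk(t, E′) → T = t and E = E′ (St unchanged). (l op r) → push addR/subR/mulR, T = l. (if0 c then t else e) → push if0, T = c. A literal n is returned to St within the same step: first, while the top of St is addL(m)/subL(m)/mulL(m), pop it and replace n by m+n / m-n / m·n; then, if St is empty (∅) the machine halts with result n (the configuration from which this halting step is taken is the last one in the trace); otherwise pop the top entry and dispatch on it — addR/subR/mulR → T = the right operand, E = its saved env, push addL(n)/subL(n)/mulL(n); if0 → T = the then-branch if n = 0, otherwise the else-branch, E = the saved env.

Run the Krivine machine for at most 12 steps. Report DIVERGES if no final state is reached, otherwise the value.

step 0: <T=(let q = 1 in ((λu. -4) q)), E=∅, St=∅>
step 1: <T=((λu. -4) q), E={q↦thunk(1, ∅)}, St=∅>
step 2: <T=(λu. -4), E={q↦thunk(1, ∅)}, St=[thunk]>
step 3: <T=-4, E={u↦thunk(q, {q↦thunk(1, ∅)}), q↦thunk(1, ∅)}, St=∅>
→ final value -4

Answer: -4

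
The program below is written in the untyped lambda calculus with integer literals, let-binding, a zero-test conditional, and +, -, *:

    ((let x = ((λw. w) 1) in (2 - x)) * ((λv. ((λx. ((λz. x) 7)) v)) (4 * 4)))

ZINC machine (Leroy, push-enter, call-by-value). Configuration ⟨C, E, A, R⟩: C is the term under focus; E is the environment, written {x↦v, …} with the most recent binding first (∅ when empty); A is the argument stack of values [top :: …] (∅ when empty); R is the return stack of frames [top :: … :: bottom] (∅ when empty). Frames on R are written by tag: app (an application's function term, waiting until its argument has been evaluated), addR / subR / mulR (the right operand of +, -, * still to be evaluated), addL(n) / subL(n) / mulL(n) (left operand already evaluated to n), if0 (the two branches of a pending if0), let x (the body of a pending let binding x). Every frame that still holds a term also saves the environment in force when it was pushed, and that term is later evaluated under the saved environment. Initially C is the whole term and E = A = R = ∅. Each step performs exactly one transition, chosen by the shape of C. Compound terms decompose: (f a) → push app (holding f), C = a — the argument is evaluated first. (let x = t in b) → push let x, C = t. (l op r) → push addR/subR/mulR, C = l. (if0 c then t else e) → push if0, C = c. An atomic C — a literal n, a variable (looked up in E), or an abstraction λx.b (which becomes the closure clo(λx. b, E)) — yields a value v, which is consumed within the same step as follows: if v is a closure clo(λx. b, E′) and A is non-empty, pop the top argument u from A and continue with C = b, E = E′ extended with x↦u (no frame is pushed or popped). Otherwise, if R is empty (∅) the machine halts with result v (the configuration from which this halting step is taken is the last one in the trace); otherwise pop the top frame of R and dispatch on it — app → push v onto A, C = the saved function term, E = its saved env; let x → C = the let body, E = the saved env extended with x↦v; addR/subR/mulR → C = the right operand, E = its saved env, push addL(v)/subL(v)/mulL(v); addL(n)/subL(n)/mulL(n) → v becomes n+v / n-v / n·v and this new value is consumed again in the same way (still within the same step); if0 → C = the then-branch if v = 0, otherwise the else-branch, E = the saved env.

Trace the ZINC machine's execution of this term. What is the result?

Answer: 16

Machine steps:
0. [C=((let x = ((λw. w) 1) in (2 - x)) * ((λv. ((λx. ((λz. x) 7)) v)) (4 * 4))) | E=∅ | A=∅ | R=∅]
1. [C=(let x = ((λw. w) 1) in (2 - x)) | E=∅ | A=∅ | R=[mulR]]
2. [C=((λw. w) 1) | E=∅ | A=∅ | R=[let x :: mulR]]
3. [C=1 | E=∅ | A=∅ | R=[app :: let x :: mulR]]
4. [C=(λw. w) | E=∅ | A=[1] | R=[let x :: mulR]]
5. [C=w | E={w↦1} | A=∅ | R=[let x :: mulR]]
6. [C=(2 - x) | E={x↦1} | A=∅ | R=[mulR]]
7. [C=2 | E={x↦1} | A=∅ | R=[subR :: mulR]]
8. [C=x | E={x↦1} | A=∅ | R=[subL(2) :: mulR]]
9. [C=((λv. ((λx. ((λz. x) 7)) v)) (4 * 4)) | E=∅ | A=∅ | R=[mulL(1)]]
10. [C=(4 * 4) | E=∅ | A=∅ | R=[app :: mulL(1)]]
11. [C=4 | E=∅ | A=∅ | R=[mulR :: app :: mulL(1)]]
12. [C=4 | E=∅ | A=∅ | R=[mulL(4) :: app :: mulL(1)]]
13. [C=(λv. ((λx. ((λz. x) 7)) v)) | E=∅ | A=[16] | R=[mulL(1)]]
14. [C=((λx. ((λz. x) 7)) v) | E={v↦16} | A=∅ | R=[mulL(1)]]
15. [C=v | E={v↦16} | A=∅ | R=[app :: mulL(1)]]
16. [C=(λx. ((λz. x) 7)) | E={v↦16} | A=[16] | R=[mulL(1)]]
17. [C=((λz. x) 7) | E={x↦16, v↦16} | A=∅ | R=[mulL(1)]]
18. [C=7 | E={x↦16, v↦16} | A=∅ | R=[app :: mulL(1)]]
19. [C=(λz. x) | E={x↦16, v↦16} | A=[7] | R=[mulL(1)]]
20. [C=x | E={z↦7, x↦16, v↦16} | A=∅ | R=[mulL(1)]]
→ final value 16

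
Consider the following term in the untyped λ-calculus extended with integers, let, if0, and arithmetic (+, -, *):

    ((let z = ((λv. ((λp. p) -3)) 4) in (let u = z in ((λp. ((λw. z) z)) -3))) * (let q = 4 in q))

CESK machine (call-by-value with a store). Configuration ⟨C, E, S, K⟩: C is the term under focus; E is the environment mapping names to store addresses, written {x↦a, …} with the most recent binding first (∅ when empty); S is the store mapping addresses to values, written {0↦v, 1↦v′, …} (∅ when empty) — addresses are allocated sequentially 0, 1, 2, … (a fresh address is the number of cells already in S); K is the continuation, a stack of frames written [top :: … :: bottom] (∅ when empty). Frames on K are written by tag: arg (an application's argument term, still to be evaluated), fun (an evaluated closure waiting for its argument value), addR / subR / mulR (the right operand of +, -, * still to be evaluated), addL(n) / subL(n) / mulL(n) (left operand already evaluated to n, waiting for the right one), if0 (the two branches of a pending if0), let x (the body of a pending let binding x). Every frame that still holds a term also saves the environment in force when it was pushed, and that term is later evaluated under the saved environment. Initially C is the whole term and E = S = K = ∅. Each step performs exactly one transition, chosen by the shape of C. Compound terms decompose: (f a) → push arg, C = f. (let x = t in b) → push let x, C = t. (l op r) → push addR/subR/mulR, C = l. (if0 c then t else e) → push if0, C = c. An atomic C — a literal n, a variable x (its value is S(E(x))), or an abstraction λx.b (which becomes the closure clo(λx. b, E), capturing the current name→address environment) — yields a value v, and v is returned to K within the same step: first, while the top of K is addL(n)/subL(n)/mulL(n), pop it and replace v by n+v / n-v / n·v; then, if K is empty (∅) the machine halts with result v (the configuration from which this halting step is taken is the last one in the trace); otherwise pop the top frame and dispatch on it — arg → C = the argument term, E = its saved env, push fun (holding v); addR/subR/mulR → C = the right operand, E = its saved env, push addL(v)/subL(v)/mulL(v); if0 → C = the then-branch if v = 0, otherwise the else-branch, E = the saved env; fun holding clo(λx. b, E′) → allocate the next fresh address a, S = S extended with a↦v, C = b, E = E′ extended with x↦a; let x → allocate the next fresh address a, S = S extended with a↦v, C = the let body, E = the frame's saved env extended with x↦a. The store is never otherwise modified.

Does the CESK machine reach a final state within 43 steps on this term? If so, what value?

Answer: -12

Derivation:
0. ⟨C=((let z = ((λv. ((λp. p) -3)) 4) in (let u = z in ((λp. ((λw. z) z)) -3))) * (let q = 4 in q)); E=∅; S=∅; K=∅⟩
1. ⟨C=(let z = ((λv. ((λp. p) -3)) 4) in (let u = z in ((λp. ((λw. z) z)) -3))); E=∅; S=∅; K=[mulR]⟩
2. ⟨C=((λv. ((λp. p) -3)) 4); E=∅; S=∅; K=[let z :: mulR]⟩
3. ⟨C=(λv. ((λp. p) -3)); E=∅; S=∅; K=[arg :: let z :: mulR]⟩
4. ⟨C=4; E=∅; S=∅; K=[fun :: let z :: mulR]⟩
5. ⟨C=((λp. p) -3); E={v↦0}; S={0↦4}; K=[let z :: mulR]⟩
6. ⟨C=(λp. p); E={v↦0}; S={0↦4}; K=[arg :: let z :: mulR]⟩
7. ⟨C=-3; E={v↦0}; S={0↦4}; K=[fun :: let z :: mulR]⟩
8. ⟨C=p; E={p↦1, v↦0}; S={0↦4, 1↦-3}; K=[let z :: mulR]⟩
9. ⟨C=(let u = z in ((λp. ((λw. z) z)) -3)); E={z↦2}; S={0↦4, 1↦-3, 2↦-3}; K=[mulR]⟩
10. ⟨C=z; E={z↦2}; S={0↦4, 1↦-3, 2↦-3}; K=[let u :: mulR]⟩
11. ⟨C=((λp. ((λw. z) z)) -3); E={u↦3, z↦2}; S={0↦4, 1↦-3, 2↦-3, 3↦-3}; K=[mulR]⟩
12. ⟨C=(λp. ((λw. z) z)); E={u↦3, z↦2}; S={0↦4, 1↦-3, 2↦-3, 3↦-3}; K=[arg :: mulR]⟩
13. ⟨C=-3; E={u↦3, z↦2}; S={0↦4, 1↦-3, 2↦-3, 3↦-3}; K=[fun :: mulR]⟩
14. ⟨C=((λw. z) z); E={p↦4, u↦3, z↦2}; S={0↦4, 1↦-3, 2↦-3, 3↦-3, 4↦-3}; K=[mulR]⟩
15. ⟨C=(λw. z); E={p↦4, u↦3, z↦2}; S={0↦4, 1↦-3, 2↦-3, 3↦-3, 4↦-3}; K=[arg :: mulR]⟩
16. ⟨C=z; E={p↦4, u↦3, z↦2}; S={0↦4, 1↦-3, 2↦-3, 3↦-3, 4↦-3}; K=[fun :: mulR]⟩
17. ⟨C=z; E={w↦5, p↦4, u↦3, z↦2}; S={0↦4, 1↦-3, 2↦-3, 3↦-3, 4↦-3, 5↦-3}; K=[mulR]⟩
18. ⟨C=(let q = 4 in q); E=∅; S={0↦4, 1↦-3, 2↦-3, 3↦-3, 4↦-3, 5↦-3}; K=[mulL(-3)]⟩
19. ⟨C=4; E=∅; S={0↦4, 1↦-3, 2↦-3, 3↦-3, 4↦-3, 5↦-3}; K=[let q :: mulL(-3)]⟩
20. ⟨C=q; E={q↦6}; S={0↦4, 1↦-3, 2↦-3, 3↦-3, 4↦-3, 5↦-3, 6↦4}; K=[mulL(-3)]⟩
→ final value -12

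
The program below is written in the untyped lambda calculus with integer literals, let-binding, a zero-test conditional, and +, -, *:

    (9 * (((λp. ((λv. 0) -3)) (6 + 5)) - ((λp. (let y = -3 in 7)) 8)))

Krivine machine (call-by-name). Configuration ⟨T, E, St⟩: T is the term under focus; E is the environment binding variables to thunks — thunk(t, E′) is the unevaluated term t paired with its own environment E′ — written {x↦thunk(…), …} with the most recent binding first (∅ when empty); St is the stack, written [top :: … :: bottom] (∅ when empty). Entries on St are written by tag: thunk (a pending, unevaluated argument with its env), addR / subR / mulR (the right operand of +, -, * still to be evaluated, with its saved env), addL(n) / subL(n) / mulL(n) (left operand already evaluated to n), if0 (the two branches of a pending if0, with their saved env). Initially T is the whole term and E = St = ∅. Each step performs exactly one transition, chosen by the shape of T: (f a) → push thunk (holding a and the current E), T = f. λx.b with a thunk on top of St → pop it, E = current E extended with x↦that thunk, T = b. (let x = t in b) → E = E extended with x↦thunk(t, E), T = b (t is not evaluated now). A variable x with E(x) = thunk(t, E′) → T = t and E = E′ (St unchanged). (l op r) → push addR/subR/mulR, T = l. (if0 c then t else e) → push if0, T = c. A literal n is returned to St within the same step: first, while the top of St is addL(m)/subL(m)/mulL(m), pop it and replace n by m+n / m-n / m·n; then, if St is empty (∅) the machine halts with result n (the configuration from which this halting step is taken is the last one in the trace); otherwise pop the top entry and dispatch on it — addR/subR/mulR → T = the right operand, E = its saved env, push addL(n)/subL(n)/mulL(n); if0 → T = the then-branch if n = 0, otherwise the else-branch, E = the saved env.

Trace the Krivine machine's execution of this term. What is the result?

0. [T=(9 * (((λp. ((λv. 0) -3)) (6 + 5)) - ((λp. (let y = -3 in 7)) 8))) | E=∅ | St=∅]
1. [T=9 | E=∅ | St=[mulR]]
2. [T=(((λp. ((λv. 0) -3)) (6 + 5)) - ((λp. (let y = -3 in 7)) 8)) | E=∅ | St=[mulL(9)]]
3. [T=((λp. ((λv. 0) -3)) (6 + 5)) | E=∅ | St=[subR :: mulL(9)]]
4. [T=(λp. ((λv. 0) -3)) | E=∅ | St=[thunk :: subR :: mulL(9)]]
5. [T=((λv. 0) -3) | E={p↦thunk((6 + 5), ∅)} | St=[subR :: mulL(9)]]
6. [T=(λv. 0) | E={p↦thunk((6 + 5), ∅)} | St=[thunk :: subR :: mulL(9)]]
7. [T=0 | E={v↦thunk(-3, {p↦thunk((6 + 5), ∅)}), p↦thunk((6 + 5), ∅)} | St=[subR :: mulL(9)]]
8. [T=((λp. (let y = -3 in 7)) 8) | E=∅ | St=[subL(0) :: mulL(9)]]
9. [T=(λp. (let y = -3 in 7)) | E=∅ | St=[thunk :: subL(0) :: mulL(9)]]
10. [T=(let y = -3 in 7) | E={p↦thunk(8, ∅)} | St=[subL(0) :: mulL(9)]]
11. [T=7 | E={y↦thunk(-3, {p↦thunk(8, ∅)}), p↦thunk(8, ∅)} | St=[subL(0) :: mulL(9)]]
→ final value -63

Answer: -63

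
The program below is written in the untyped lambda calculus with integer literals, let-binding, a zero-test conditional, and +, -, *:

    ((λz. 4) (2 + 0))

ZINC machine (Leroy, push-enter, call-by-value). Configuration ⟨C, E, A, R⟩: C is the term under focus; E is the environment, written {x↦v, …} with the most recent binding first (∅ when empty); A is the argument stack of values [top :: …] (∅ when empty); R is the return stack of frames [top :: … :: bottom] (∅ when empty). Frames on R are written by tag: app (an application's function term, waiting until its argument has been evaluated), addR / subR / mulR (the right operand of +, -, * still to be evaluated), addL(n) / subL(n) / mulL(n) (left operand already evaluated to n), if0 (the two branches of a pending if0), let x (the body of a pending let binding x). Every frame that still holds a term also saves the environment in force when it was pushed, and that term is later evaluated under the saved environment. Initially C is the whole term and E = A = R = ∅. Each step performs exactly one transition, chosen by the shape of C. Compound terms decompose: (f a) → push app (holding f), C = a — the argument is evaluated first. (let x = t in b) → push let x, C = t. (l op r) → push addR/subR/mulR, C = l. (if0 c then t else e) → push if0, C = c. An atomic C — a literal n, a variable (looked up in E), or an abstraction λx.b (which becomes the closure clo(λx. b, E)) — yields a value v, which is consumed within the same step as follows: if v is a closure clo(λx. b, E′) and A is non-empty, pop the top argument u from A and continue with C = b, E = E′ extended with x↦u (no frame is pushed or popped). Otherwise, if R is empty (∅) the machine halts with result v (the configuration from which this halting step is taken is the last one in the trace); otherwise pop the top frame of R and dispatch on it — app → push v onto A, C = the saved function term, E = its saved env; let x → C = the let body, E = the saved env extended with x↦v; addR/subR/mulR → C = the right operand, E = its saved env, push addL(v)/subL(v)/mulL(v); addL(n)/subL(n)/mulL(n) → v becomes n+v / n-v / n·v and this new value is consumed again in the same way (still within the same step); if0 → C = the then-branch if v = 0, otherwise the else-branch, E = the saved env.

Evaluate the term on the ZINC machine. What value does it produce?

0. ⟨C=((λz. 4) (2 + 0)); E=∅; A=∅; R=∅⟩
1. ⟨C=(2 + 0); E=∅; A=∅; R=[app]⟩
2. ⟨C=2; E=∅; A=∅; R=[addR :: app]⟩
3. ⟨C=0; E=∅; A=∅; R=[addL(2) :: app]⟩
4. ⟨C=(λz. 4); E=∅; A=[2]; R=∅⟩
5. ⟨C=4; E={z↦2}; A=∅; R=∅⟩
→ final value 4

Answer: 4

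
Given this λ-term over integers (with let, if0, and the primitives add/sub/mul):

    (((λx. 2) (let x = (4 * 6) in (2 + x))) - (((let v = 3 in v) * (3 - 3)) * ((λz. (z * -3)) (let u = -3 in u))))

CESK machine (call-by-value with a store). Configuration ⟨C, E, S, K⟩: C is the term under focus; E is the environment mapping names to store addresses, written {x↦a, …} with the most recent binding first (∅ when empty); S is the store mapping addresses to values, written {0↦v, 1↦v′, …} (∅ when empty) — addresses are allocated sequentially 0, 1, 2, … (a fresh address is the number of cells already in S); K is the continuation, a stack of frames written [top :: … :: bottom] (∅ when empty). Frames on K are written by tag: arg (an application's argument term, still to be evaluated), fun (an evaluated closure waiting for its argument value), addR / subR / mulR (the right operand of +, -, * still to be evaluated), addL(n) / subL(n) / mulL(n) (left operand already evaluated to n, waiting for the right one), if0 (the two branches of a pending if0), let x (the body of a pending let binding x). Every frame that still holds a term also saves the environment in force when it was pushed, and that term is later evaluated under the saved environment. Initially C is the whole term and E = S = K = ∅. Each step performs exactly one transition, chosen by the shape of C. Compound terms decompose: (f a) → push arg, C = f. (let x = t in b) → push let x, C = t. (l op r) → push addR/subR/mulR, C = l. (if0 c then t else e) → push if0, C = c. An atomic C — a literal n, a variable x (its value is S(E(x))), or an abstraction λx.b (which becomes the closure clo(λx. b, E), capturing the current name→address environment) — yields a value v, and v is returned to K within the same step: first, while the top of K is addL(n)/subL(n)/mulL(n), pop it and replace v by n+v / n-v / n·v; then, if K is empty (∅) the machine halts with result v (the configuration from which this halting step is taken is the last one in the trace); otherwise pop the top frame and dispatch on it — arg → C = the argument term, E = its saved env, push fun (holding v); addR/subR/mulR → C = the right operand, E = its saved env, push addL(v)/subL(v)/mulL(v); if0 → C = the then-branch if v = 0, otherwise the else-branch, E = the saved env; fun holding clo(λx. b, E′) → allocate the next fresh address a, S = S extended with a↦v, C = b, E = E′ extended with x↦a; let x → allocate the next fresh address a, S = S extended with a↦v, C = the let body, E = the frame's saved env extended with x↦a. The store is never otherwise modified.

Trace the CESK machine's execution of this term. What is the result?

Answer: 2

Execution trace:
0. ⟨C=(((λx. 2) (let x = (4 * 6) in (2 + x))) - (((let v = 3 in v) * (3 - 3)) * ((λz. (z * -3)) (let u = -3 in u)))); E=∅; S=∅; K=∅⟩
1. ⟨C=((λx. 2) (let x = (4 * 6) in (2 + x))); E=∅; S=∅; K=[subR]⟩
2. ⟨C=(λx. 2); E=∅; S=∅; K=[arg :: subR]⟩
3. ⟨C=(let x = (4 * 6) in (2 + x)); E=∅; S=∅; K=[fun :: subR]⟩
4. ⟨C=(4 * 6); E=∅; S=∅; K=[let x :: fun :: subR]⟩
5. ⟨C=4; E=∅; S=∅; K=[mulR :: let x :: fun :: subR]⟩
6. ⟨C=6; E=∅; S=∅; K=[mulL(4) :: let x :: fun :: subR]⟩
7. ⟨C=(2 + x); E={x↦0}; S={0↦24}; K=[fun :: subR]⟩
8. ⟨C=2; E={x↦0}; S={0↦24}; K=[addR :: fun :: subR]⟩
9. ⟨C=x; E={x↦0}; S={0↦24}; K=[addL(2) :: fun :: subR]⟩
10. ⟨C=2; E={x↦1}; S={0↦24, 1↦26}; K=[subR]⟩
11. ⟨C=(((let v = 3 in v) * (3 - 3)) * ((λz. (z * -3)) (let u = -3 in u))); E=∅; S={0↦24, 1↦26}; K=[subL(2)]⟩
12. ⟨C=((let v = 3 in v) * (3 - 3)); E=∅; S={0↦24, 1↦26}; K=[mulR :: subL(2)]⟩
13. ⟨C=(let v = 3 in v); E=∅; S={0↦24, 1↦26}; K=[mulR :: mulR :: subL(2)]⟩
14. ⟨C=3; E=∅; S={0↦24, 1↦26}; K=[let v :: mulR :: mulR :: subL(2)]⟩
15. ⟨C=v; E={v↦2}; S={0↦24, 1↦26, 2↦3}; K=[mulR :: mulR :: subL(2)]⟩
16. ⟨C=(3 - 3); E=∅; S={0↦24, 1↦26, 2↦3}; K=[mulL(3) :: mulR :: subL(2)]⟩
17. ⟨C=3; E=∅; S={0↦24, 1↦26, 2↦3}; K=[subR :: mulL(3) :: mulR :: subL(2)]⟩
18. ⟨C=3; E=∅; S={0↦24, 1↦26, 2↦3}; K=[subL(3) :: mulL(3) :: mulR :: subL(2)]⟩
19. ⟨C=((λz. (z * -3)) (let u = -3 in u)); E=∅; S={0↦24, 1↦26, 2↦3}; K=[mulL(0) :: subL(2)]⟩
20. ⟨C=(λz. (z * -3)); E=∅; S={0↦24, 1↦26, 2↦3}; K=[arg :: mulL(0) :: subL(2)]⟩
21. ⟨C=(let u = -3 in u); E=∅; S={0↦24, 1↦26, 2↦3}; K=[fun :: mulL(0) :: subL(2)]⟩
22. ⟨C=-3; E=∅; S={0↦24, 1↦26, 2↦3}; K=[let u :: fun :: mulL(0) :: subL(2)]⟩
23. ⟨C=u; E={u↦3}; S={0↦24, 1↦26, 2↦3, 3↦-3}; K=[fun :: mulL(0) :: subL(2)]⟩
24. ⟨C=(z * -3); E={z↦4}; S={0↦24, 1↦26, 2↦3, 3↦-3, 4↦-3}; K=[mulL(0) :: subL(2)]⟩
25. ⟨C=z; E={z↦4}; S={0↦24, 1↦26, 2↦3, 3↦-3, 4↦-3}; K=[mulR :: mulL(0) :: subL(2)]⟩
26. ⟨C=-3; E={z↦4}; S={0↦24, 1↦26, 2↦3, 3↦-3, 4↦-3}; K=[mulL(-3) :: mulL(0) :: subL(2)]⟩
→ final value 2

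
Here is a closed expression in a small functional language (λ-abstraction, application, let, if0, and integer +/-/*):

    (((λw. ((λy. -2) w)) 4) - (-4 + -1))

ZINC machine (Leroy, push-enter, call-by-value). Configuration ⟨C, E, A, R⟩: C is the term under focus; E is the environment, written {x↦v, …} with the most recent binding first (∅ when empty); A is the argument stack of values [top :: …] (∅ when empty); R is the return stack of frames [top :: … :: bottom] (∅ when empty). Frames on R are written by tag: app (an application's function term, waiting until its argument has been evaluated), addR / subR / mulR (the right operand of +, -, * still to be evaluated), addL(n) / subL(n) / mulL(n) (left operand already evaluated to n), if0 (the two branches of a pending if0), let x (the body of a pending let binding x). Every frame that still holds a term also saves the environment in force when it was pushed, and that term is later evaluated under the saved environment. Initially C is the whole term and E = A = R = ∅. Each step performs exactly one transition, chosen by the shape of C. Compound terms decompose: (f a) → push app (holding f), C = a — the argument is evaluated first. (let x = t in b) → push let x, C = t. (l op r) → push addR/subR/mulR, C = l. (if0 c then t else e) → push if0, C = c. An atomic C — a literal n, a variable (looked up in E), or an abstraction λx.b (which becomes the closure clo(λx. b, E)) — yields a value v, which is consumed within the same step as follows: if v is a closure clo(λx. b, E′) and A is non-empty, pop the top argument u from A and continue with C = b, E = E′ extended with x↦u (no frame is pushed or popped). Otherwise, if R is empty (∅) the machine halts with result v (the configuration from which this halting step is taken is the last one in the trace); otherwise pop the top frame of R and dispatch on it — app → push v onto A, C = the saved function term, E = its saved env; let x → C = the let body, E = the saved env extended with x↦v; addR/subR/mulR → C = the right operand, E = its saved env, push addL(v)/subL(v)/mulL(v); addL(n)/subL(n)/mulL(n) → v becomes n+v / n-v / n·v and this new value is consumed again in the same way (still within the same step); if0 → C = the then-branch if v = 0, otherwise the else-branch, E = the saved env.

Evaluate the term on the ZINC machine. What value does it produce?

[0] [C=(((λw. ((λy. -2) w)) 4) - (-4 + -1)) | E=∅ | A=∅ | R=∅]
[1] [C=((λw. ((λy. -2) w)) 4) | E=∅ | A=∅ | R=[subR]]
[2] [C=4 | E=∅ | A=∅ | R=[app :: subR]]
[3] [C=(λw. ((λy. -2) w)) | E=∅ | A=[4] | R=[subR]]
[4] [C=((λy. -2) w) | E={w↦4} | A=∅ | R=[subR]]
[5] [C=w | E={w↦4} | A=∅ | R=[app :: subR]]
[6] [C=(λy. -2) | E={w↦4} | A=[4] | R=[subR]]
[7] [C=-2 | E={y↦4, w↦4} | A=∅ | R=[subR]]
[8] [C=(-4 + -1) | E=∅ | A=∅ | R=[subL(-2)]]
[9] [C=-4 | E=∅ | A=∅ | R=[addR :: subL(-2)]]
[10] [C=-1 | E=∅ | A=∅ | R=[addL(-4) :: subL(-2)]]
→ final value 3

Answer: 3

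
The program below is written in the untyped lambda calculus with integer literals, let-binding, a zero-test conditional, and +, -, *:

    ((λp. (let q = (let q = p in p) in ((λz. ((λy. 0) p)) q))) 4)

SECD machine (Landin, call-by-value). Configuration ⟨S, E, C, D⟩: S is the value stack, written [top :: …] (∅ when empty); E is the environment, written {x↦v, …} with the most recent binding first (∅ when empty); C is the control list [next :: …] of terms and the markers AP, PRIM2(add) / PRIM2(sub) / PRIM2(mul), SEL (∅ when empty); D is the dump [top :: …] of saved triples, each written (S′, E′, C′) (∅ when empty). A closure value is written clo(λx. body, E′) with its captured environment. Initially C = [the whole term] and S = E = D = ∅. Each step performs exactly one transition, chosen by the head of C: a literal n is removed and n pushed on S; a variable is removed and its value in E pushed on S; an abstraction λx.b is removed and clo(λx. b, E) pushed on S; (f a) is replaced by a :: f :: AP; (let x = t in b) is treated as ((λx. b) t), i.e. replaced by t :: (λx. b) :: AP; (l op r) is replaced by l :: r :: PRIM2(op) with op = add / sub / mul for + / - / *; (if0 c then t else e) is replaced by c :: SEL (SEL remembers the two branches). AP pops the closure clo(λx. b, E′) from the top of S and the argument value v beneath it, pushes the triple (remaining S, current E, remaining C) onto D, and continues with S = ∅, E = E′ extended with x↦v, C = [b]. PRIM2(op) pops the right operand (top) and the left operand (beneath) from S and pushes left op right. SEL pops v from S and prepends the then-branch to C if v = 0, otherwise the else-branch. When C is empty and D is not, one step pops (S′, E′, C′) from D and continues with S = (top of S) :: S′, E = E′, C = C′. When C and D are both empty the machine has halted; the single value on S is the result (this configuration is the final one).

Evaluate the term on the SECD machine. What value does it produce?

[0] <S=∅, E=∅, C=[((λp. (let q = (let q = p in p) in ((λz. ((λy. 0) p)) q))) 4)], D=∅>
[1] <S=∅, E=∅, C=[4 :: (λp. (let q = (let q = p in p) in ((λz. ((λy. 0) p)) q))) :: AP], D=∅>
[2] <S=[4], E=∅, C=[(λp. (let q = (let q = p in p) in ((λz. ((λy. 0) p)) q))) :: AP], D=∅>
[3] <S=[clo(λp. (let q = (let q = p in p) in ((λz. ((λy. 0) p)) q)), ∅) :: 4], E=∅, C=[AP], D=∅>
[4] <S=∅, E={p↦4}, C=[(let q = (let q = p in p) in ((λz. ((λy. 0) p)) q))], D=[(∅, ∅, ∅)]>
[5] <S=∅, E={p↦4}, C=[(let q = p in p) :: (λq. ((λz. ((λy. 0) p)) q)) :: AP], D=[(∅, ∅, ∅)]>
[6] <S=∅, E={p↦4}, C=[p :: (λq. p) :: AP :: (λq. ((λz. ((λy. 0) p)) q)) :: AP], D=[(∅, ∅, ∅)]>
[7] <S=[4], E={p↦4}, C=[(λq. p) :: AP :: (λq. ((λz. ((λy. 0) p)) q)) :: AP], D=[(∅, ∅, ∅)]>
[8] <S=[clo(λq. p, {p↦4}) :: 4], E={p↦4}, C=[AP :: (λq. ((λz. ((λy. 0) p)) q)) :: AP], D=[(∅, ∅, ∅)]>
[9] <S=∅, E={q↦4, p↦4}, C=[p], D=[(∅, {p↦4}, [(λq. ((λz. ((λy. 0) p)) q)) :: AP]) :: (∅, ∅, ∅)]>
[10] <S=[4], E={q↦4, p↦4}, C=∅, D=[(∅, {p↦4}, [(λq. ((λz. ((λy. 0) p)) q)) :: AP]) :: (∅, ∅, ∅)]>
[11] <S=[4], E={p↦4}, C=[(λq. ((λz. ((λy. 0) p)) q)) :: AP], D=[(∅, ∅, ∅)]>
[12] <S=[clo(λq. ((λz. ((λy. 0) p)) q), {p↦4}) :: 4], E={p↦4}, C=[AP], D=[(∅, ∅, ∅)]>
[13] <S=∅, E={q↦4, p↦4}, C=[((λz. ((λy. 0) p)) q)], D=[(∅, {p↦4}, ∅) :: (∅, ∅, ∅)]>
[14] <S=∅, E={q↦4, p↦4}, C=[q :: (λz. ((λy. 0) p)) :: AP], D=[(∅, {p↦4}, ∅) :: (∅, ∅, ∅)]>
[15] <S=[4], E={q↦4, p↦4}, C=[(λz. ((λy. 0) p)) :: AP], D=[(∅, {p↦4}, ∅) :: (∅, ∅, ∅)]>
[16] <S=[clo(λz. ((λy. 0) p), {q↦4, p↦4}) :: 4], E={q↦4, p↦4}, C=[AP], D=[(∅, {p↦4}, ∅) :: (∅, ∅, ∅)]>
[17] <S=∅, E={z↦4, q↦4, p↦4}, C=[((λy. 0) p)], D=[(∅, {q↦4, p↦4}, ∅) :: (∅, {p↦4}, ∅) :: (∅, ∅, ∅)]>
[18] <S=∅, E={z↦4, q↦4, p↦4}, C=[p :: (λy. 0) :: AP], D=[(∅, {q↦4, p↦4}, ∅) :: (∅, {p↦4}, ∅) :: (∅, ∅, ∅)]>
[19] <S=[4], E={z↦4, q↦4, p↦4}, C=[(λy. 0) :: AP], D=[(∅, {q↦4, p↦4}, ∅) :: (∅, {p↦4}, ∅) :: (∅, ∅, ∅)]>
[20] <S=[clo(λy. 0, {z↦4, q↦4, p↦4}) :: 4], E={z↦4, q↦4, p↦4}, C=[AP], D=[(∅, {q↦4, p↦4}, ∅) :: (∅, {p↦4}, ∅) :: (∅, ∅, ∅)]>
[21] <S=∅, E={y↦4, z↦4, q↦4, p↦4}, C=[0], D=[(∅, {z↦4, q↦4, p↦4}, ∅) :: (∅, {q↦4, p↦4}, ∅) :: (∅, {p↦4}, ∅) :: (∅, ∅, ∅)]>
[22] <S=[0], E={y↦4, z↦4, q↦4, p↦4}, C=∅, D=[(∅, {z↦4, q↦4, p↦4}, ∅) :: (∅, {q↦4, p↦4}, ∅) :: (∅, {p↦4}, ∅) :: (∅, ∅, ∅)]>
[23] <S=[0], E={z↦4, q↦4, p↦4}, C=∅, D=[(∅, {q↦4, p↦4}, ∅) :: (∅, {p↦4}, ∅) :: (∅, ∅, ∅)]>
[24] <S=[0], E={q↦4, p↦4}, C=∅, D=[(∅, {p↦4}, ∅) :: (∅, ∅, ∅)]>
[25] <S=[0], E={p↦4}, C=∅, D=[(∅, ∅, ∅)]>
[26] <S=[0], E=∅, C=∅, D=∅>
→ final value 0

Answer: 0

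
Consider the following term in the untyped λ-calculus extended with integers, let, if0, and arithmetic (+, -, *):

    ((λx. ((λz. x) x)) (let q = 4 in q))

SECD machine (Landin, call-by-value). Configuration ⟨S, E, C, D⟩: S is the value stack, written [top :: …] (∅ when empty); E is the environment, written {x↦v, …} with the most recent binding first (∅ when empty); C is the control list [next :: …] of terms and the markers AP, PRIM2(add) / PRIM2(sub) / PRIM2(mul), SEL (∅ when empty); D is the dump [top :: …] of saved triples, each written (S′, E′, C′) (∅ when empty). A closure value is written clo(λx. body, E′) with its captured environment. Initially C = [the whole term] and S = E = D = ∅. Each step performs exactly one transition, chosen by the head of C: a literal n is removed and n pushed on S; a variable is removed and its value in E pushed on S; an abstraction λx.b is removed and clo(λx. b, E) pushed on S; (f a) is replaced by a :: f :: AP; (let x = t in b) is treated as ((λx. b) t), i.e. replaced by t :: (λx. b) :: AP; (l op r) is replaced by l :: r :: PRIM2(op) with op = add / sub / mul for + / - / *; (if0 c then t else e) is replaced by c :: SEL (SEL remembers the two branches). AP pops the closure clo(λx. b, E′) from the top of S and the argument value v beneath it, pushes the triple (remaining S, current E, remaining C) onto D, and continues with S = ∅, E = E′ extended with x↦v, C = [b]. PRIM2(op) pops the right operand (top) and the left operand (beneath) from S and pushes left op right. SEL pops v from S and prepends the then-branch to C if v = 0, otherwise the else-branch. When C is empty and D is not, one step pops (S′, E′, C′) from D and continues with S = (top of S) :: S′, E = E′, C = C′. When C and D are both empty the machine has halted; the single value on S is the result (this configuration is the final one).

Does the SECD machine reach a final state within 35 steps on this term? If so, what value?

Answer: 4

Derivation:
[0] <S=∅, E=∅, C=[((λx. ((λz. x) x)) (let q = 4 in q))], D=∅>
[1] <S=∅, E=∅, C=[(let q = 4 in q) :: (λx. ((λz. x) x)) :: AP], D=∅>
[2] <S=∅, E=∅, C=[4 :: (λq. q) :: AP :: (λx. ((λz. x) x)) :: AP], D=∅>
[3] <S=[4], E=∅, C=[(λq. q) :: AP :: (λx. ((λz. x) x)) :: AP], D=∅>
[4] <S=[clo(λq. q, ∅) :: 4], E=∅, C=[AP :: (λx. ((λz. x) x)) :: AP], D=∅>
[5] <S=∅, E={q↦4}, C=[q], D=[(∅, ∅, [(λx. ((λz. x) x)) :: AP])]>
[6] <S=[4], E={q↦4}, C=∅, D=[(∅, ∅, [(λx. ((λz. x) x)) :: AP])]>
[7] <S=[4], E=∅, C=[(λx. ((λz. x) x)) :: AP], D=∅>
[8] <S=[clo(λx. ((λz. x) x), ∅) :: 4], E=∅, C=[AP], D=∅>
[9] <S=∅, E={x↦4}, C=[((λz. x) x)], D=[(∅, ∅, ∅)]>
[10] <S=∅, E={x↦4}, C=[x :: (λz. x) :: AP], D=[(∅, ∅, ∅)]>
[11] <S=[4], E={x↦4}, C=[(λz. x) :: AP], D=[(∅, ∅, ∅)]>
[12] <S=[clo(λz. x, {x↦4}) :: 4], E={x↦4}, C=[AP], D=[(∅, ∅, ∅)]>
[13] <S=∅, E={z↦4, x↦4}, C=[x], D=[(∅, {x↦4}, ∅) :: (∅, ∅, ∅)]>
[14] <S=[4], E={z↦4, x↦4}, C=∅, D=[(∅, {x↦4}, ∅) :: (∅, ∅, ∅)]>
[15] <S=[4], E={x↦4}, C=∅, D=[(∅, ∅, ∅)]>
[16] <S=[4], E=∅, C=∅, D=∅>
→ final value 4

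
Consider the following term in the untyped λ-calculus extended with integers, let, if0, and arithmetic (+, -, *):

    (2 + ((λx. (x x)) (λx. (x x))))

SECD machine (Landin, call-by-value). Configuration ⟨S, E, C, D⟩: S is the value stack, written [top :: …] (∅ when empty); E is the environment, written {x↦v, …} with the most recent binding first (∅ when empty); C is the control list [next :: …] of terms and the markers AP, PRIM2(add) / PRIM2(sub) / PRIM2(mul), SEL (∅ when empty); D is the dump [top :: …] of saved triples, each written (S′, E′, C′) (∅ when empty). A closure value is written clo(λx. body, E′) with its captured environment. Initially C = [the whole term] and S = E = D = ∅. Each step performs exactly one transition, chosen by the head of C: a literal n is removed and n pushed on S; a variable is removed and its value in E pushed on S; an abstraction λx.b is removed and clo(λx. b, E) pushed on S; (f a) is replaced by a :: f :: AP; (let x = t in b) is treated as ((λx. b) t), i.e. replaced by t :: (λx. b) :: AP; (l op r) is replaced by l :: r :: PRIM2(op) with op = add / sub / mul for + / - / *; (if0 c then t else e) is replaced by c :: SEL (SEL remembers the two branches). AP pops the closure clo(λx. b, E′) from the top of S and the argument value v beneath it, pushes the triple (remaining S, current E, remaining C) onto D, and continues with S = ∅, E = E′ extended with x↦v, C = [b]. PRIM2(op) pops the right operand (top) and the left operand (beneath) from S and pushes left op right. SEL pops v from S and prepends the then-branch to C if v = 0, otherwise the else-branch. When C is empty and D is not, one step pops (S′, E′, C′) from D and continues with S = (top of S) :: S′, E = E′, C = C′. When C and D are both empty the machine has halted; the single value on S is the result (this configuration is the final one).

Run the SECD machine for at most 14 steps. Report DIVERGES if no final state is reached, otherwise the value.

0. <S=∅, E=∅, C=[(2 + ((λx. (x x)) (λx. (x x))))], D=∅>
1. <S=∅, E=∅, C=[2 :: ((λx. (x x)) (λx. (x x))) :: PRIM2(add)], D=∅>
2. <S=[2], E=∅, C=[((λx. (x x)) (λx. (x x))) :: PRIM2(add)], D=∅>
3. <S=[2], E=∅, C=[(λx. (x x)) :: (λx. (x x)) :: AP :: PRIM2(add)], D=∅>
4. <S=[clo(λx. (x x), ∅) :: 2], E=∅, C=[(λx. (x x)) :: AP :: PRIM2(add)], D=∅>
5. <S=[clo(λx. (x x), ∅) :: clo(λx. (x x), ∅) :: 2], E=∅, C=[AP :: PRIM2(add)], D=∅>
6. <S=∅, E={x↦clo(λx. (x x), ∅)}, C=[(x x)], D=[([2], ∅, [PRIM2(add)])]>
7. <S=∅, E={x↦clo(λx. (x x), ∅)}, C=[x :: x :: AP], D=[([2], ∅, [PRIM2(add)])]>
8. <S=[clo(λx. (x x), ∅)], E={x↦clo(λx. (x x), ∅)}, C=[x :: AP], D=[([2], ∅, [PRIM2(add)])]>
9. <S=[clo(λx. (x x), ∅) :: clo(λx. (x x), ∅)], E={x↦clo(λx. (x x), ∅)}, C=[AP], D=[([2], ∅, [PRIM2(add)])]>
10. <S=∅, E={x↦clo(λx. (x x), ∅)}, C=[(x x)], D=[(∅, {x↦clo(λx. (x x), ∅)}, ∅) :: ([2], ∅, [PRIM2(add)])]>
11. <S=∅, E={x↦clo(λx. (x x), ∅)}, C=[x :: x :: AP], D=[(∅, {x↦clo(λx. (x x), ∅)}, ∅) :: ([2], ∅, [PRIM2(add)])]>
12. <S=[clo(λx. (x x), ∅)], E={x↦clo(λx. (x x), ∅)}, C=[x :: AP], D=[(∅, {x↦clo(λx. (x x), ∅)}, ∅) :: ([2], ∅, [PRIM2(add)])]>
13. <S=[clo(λx. (x x), ∅) :: clo(λx. (x x), ∅)], E={x↦clo(λx. (x x), ∅)}, C=[AP], D=[(∅, {x↦clo(λx. (x x), ∅)}, ∅) :: ([2], ∅, [PRIM2(add)])]>
14. <S=∅, E={x↦clo(λx. (x x), ∅)}, C=[(x x)], D=[(∅, {x↦clo(λx. (x x), ∅)}, ∅) :: (∅, {x↦clo(λx. (x x), ∅)}, ∅) :: ([2], ∅, [PRIM2(add)])]>
→ 14 transitions taken and the configuration is still not final: no result within 14 steps

Answer: DIVERGES (no final state within 14 steps)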